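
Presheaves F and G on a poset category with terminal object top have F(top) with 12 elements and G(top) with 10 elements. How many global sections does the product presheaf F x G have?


Global sections of a presheaf on a poset with terminal top satisfy
Gamma(H) ~ H(top). Presheaves admit pointwise products, so
(F x G)(top) = F(top) x G(top) (Cartesian product).
|Gamma(F x G)| = |F(top)| * |G(top)| = 12 * 10 = 120.

120


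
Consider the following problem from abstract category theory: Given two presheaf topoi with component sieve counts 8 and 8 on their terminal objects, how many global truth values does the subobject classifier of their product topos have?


In a product of presheaf topoi E_1 x E_2, the subobject classifier
is Omega = Omega_1 x Omega_2 (componentwise), so
|Omega(top)| = |Omega_1(top_1)| * |Omega_2(top_2)|.
= 8 * 8 = 64.

64


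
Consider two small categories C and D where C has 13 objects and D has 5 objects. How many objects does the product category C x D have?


The product category C x D has objects that are pairs (c, d).
Number of pairs = |Ob(C)| * |Ob(D)| = 13 * 5 = 65

65


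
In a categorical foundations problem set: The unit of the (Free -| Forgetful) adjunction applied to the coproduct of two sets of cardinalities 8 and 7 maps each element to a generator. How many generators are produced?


The unit eta_X: X -> U(F(X)) of the Free-Forgetful adjunction
maps each element of X to a generator of F(X). For X = S + T (disjoint
union in Set), |S + T| = |S| + |T|.
Total mappings = 8 + 7 = 15.

15


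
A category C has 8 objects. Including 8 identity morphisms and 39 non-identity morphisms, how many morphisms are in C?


Each object has an identity morphism, giving 8 identities.
Adding the 39 non-identity morphisms:
Total = 8 + 39 = 47

47


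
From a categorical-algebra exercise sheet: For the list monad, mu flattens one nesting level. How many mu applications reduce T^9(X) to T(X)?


Each application of mu: T^2 -> T removes one layer of nesting.
Starting at depth 9 (i.e., T^9(X)), we need to reach T(X).
Number of mu applications = 9 - 1 = 8

8


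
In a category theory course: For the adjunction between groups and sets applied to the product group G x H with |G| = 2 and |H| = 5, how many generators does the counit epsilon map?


The counit epsilon_K: F(U(K)) -> K of the Free-Forgetful adjunction
maps |K| generators of F(U(K)) into K. For K = G x H (the product group),
|G x H| = |G| * |H|.
Total generators mapped = 2 * 5 = 10.

10


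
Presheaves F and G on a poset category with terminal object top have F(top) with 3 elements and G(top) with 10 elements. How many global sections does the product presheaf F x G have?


Global sections of a presheaf on a poset with terminal top satisfy
Gamma(H) ~ H(top). Presheaves admit pointwise products, so
(F x G)(top) = F(top) x G(top) (Cartesian product).
|Gamma(F x G)| = |F(top)| * |G(top)| = 3 * 10 = 30.

30


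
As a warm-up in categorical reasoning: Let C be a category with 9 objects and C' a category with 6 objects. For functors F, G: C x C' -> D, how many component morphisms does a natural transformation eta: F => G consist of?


A natural transformation eta: F => G assigns one component morphism per
object of the domain category.
The domain is the product category C x C', so
|Ob(C x C')| = |Ob(C)| * |Ob(C')| = 9 * 6 = 54.
Therefore eta has 54 component morphisms.

54


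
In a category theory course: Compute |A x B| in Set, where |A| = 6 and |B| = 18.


In Set, the product A x B is the Cartesian product.
By the universal property, |A x B| = |A| * |B|.
|A x B| = 6 * 18 = 108

108


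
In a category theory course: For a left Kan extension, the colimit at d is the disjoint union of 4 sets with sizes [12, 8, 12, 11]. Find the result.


Pointwise, the left Kan extension (Lan_F H)(d) is the colimit, indexed
by the comma category (F downarrow d), of H composed with the
projection (F downarrow d) -> C. Here that colimit is given
as a coproduct (disjoint union) of sets, so its cardinality is the
sum of the sizes of the summands.
Coproduct of sets with sizes: 12 + 8 + 12 + 11
= 43

43


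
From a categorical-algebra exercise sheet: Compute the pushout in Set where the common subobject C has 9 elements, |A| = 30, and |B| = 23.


The pushout A +_C B identifies the images of C in A and B.
|A +_C B| = |A| + |B| - |C| (for injections).
= 30 + 23 - 9 = 44

44


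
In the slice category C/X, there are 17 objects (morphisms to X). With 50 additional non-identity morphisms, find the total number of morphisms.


In the slice category C/X, objects are morphisms to X.
Identity morphisms: 17 (one per object of C/X).
Non-identity morphisms: 50.
Total = 17 + 50 = 67

67


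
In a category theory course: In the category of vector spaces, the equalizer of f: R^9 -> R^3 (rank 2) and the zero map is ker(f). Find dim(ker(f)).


The equalizer of f and the zero map is ker(f).
By the rank-nullity theorem: dim(ker(f)) = dim(domain) - rank(f).
dim(ker(f)) = 9 - 2 = 7

7


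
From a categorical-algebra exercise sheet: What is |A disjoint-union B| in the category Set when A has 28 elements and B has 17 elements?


In Set, the coproduct A + B is the disjoint union.
|A + B| = |A| + |B| = 28 + 17 = 45

45


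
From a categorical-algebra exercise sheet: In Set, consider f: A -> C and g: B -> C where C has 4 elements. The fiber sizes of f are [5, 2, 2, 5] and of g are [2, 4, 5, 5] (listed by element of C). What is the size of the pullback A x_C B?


The pullback A x_C B consists of pairs (a, b) with f(a) = g(b).
For each element c in C, the fiber product has |f^-1(c)| * |g^-1(c)| elements.
Summing over C: 5 * 2 + 2 * 4 + 2 * 5 + 5 * 5
= 10 + 8 + 10 + 25 = 53

53


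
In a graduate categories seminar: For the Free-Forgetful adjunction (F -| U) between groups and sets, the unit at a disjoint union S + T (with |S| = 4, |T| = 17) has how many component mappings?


The unit eta_X: X -> U(F(X)) of the Free-Forgetful adjunction
maps each element of X to a generator of F(X). For X = S + T (disjoint
union in Set), |S + T| = |S| + |T|.
Total mappings = 4 + 17 = 21.

21


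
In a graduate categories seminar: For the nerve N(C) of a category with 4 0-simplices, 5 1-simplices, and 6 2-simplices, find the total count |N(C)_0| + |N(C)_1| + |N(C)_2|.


The 2-skeleton of the nerve N(C) consists of simplices in dimensions 0, 1, 2:
  |N(C)_0| = 4 (objects)
  |N(C)_1| = 5 (morphisms)
  |N(C)_2| = 6 (composable pairs)
Total = 4 + 5 + 6 = 15

15


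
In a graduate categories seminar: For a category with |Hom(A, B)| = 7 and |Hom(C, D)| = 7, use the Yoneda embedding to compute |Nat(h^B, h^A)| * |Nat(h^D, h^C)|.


By the Yoneda lemma, Nat(h^B, h^A) is isomorphic to Hom(A, B),
so |Nat(h^B, h^A)| = |Hom(A, B)| and |Nat(h^D, h^C)| = |Hom(C, D)|.
|Hom(A, B)| = 7, |Hom(C, D)| = 7.
|Nat(h^B, h^A) x Nat(h^D, h^C)| = 7 * 7 = 49

49


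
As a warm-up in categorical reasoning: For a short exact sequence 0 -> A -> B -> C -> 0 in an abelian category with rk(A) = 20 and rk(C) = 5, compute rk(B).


For a short exact sequence 0 -> A -> B -> C -> 0,
rank is additive: rank(B) = rank(A) + rank(C).
rank(B) = 20 + 5 = 25

25


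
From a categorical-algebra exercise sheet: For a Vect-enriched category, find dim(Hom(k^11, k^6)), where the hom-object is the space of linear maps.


In Vect-enriched categories, Hom(k^n, k^m) is the space of m x n matrices.
dim(Hom(k^11, k^6)) = 6 * 11 = 66

66


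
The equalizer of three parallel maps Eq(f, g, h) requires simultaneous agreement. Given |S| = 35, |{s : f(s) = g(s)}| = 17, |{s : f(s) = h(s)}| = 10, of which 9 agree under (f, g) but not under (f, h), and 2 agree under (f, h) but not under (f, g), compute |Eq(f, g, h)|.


Eq(f, g, h) is the triple-agreement set: points in S where all three
maps take the same value. Using inclusion-exclusion on the pairwise data:
Pair (f, g) agrees on 17 points; pair (f, h) on 10 points.
Points agreeing under (f, g) but not (f, h) = 9; under (f, h) but not (f, g) = 2.
Triple-agreement = agreement-in-(f, g) minus points that agree under (f, g) but not (f, h):
|Eq(f, g, h)| = 17 - 9 = 8
(cross-check via (f, h): 10 - 2 = 8.)

8


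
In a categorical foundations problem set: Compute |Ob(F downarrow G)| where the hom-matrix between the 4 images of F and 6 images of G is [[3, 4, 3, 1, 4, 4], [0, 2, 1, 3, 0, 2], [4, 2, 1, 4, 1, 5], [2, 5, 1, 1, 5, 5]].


Objects of (F downarrow G) are triples (a, b, h: F(a)->G(b)).
The count equals the sum of all entries in the hom-matrix.
sum(row 0) = 19
sum(row 1) = 8
sum(row 2) = 17
sum(row 3) = 19
Grand total = 63

63


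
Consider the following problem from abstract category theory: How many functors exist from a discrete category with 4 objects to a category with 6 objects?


A functor from a discrete category C to D is determined by
where each object maps. Each of the 4 objects of C can map
to any of the 6 objects of D independently.
Number of functors = 6^4 = 1296

1296


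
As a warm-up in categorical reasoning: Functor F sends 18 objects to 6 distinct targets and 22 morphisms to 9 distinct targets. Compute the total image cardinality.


The image of F consists of distinct objects and distinct morphisms.
|Im(F)| on objects = 6
|Im(F)| on morphisms = 9
Total image cardinality = 6 + 9 = 15

15


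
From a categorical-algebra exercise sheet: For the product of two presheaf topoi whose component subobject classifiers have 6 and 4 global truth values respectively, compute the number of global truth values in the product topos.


In a product of presheaf topoi E_1 x E_2, the subobject classifier
is Omega = Omega_1 x Omega_2 (componentwise), so
|Omega(top)| = |Omega_1(top_1)| * |Omega_2(top_2)|.
= 6 * 4 = 24.

24


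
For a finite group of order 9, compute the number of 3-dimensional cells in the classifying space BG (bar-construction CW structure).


In the bar-construction CW model of BG, the n-cells are indexed by
n-tuples [g_1|...|g_n] of non-identity elements of G (degenerate
simplices with some g_i = e do not contribute cells), so there are
(|G| - 1)^n n-cells.
For dim = 3 with |G| = 9:
cells = (9 - 1)^3 = 8^3 = 512

512


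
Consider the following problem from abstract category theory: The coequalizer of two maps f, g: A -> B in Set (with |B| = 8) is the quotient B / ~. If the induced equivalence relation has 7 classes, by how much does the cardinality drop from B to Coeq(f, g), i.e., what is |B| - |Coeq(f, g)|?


The coequalizer Coeq(f, g) = B / ~ has one element per equivalence class.
|B| = 8, |Coeq(f, g)| = 7.
|B| - |Coeq(f, g)| = 8 - 7 = 1.

1


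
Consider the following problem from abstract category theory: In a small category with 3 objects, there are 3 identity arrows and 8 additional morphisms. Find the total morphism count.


Each object has an identity morphism, giving 3 identities.
Adding the 8 non-identity morphisms:
Total = 3 + 8 = 11

11


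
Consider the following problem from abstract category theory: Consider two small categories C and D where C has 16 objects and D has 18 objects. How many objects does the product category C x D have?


The product category C x D has objects that are pairs (c, d).
Number of pairs = |Ob(C)| * |Ob(D)| = 16 * 18 = 288

288


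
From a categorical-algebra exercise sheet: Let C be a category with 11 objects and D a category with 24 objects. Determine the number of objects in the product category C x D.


The product category C x D has objects that are pairs (c, d).
Number of pairs = |Ob(C)| * |Ob(D)| = 11 * 24 = 264

264


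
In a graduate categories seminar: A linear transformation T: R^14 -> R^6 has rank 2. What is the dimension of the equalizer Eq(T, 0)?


The equalizer of f and the zero map is ker(f).
By the rank-nullity theorem: dim(ker(f)) = dim(domain) - rank(f).
dim(ker(f)) = 14 - 2 = 12

12


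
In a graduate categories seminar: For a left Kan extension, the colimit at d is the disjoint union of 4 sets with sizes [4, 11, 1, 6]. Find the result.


Pointwise, the left Kan extension (Lan_F H)(d) is the colimit, indexed
by the comma category (F downarrow d), of H composed with the
projection (F downarrow d) -> C. Here that colimit is given
as a coproduct (disjoint union) of sets, so its cardinality is the
sum of the sizes of the summands.
Coproduct of sets with sizes: 4 + 11 + 1 + 6
= 22

22


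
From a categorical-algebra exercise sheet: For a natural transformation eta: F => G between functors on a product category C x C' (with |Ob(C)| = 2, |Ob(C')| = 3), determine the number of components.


A natural transformation eta: F => G assigns one component morphism per
object of the domain category.
The domain is the product category C x C', so
|Ob(C x C')| = |Ob(C)| * |Ob(C')| = 2 * 3 = 6.
Therefore eta has 6 component morphisms.

6


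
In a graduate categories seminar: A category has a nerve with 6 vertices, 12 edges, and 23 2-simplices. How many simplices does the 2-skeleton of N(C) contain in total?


The 2-skeleton of the nerve N(C) consists of simplices in dimensions 0, 1, 2:
  |N(C)_0| = 6 (objects)
  |N(C)_1| = 12 (morphisms)
  |N(C)_2| = 23 (composable pairs)
Total = 6 + 12 + 23 = 41

41


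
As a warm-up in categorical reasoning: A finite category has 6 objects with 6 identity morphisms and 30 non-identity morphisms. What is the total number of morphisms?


Each object has an identity morphism, giving 6 identities.
Adding the 30 non-identity morphisms:
Total = 6 + 30 = 36

36


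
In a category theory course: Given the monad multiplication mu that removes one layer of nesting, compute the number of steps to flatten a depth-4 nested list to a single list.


Each application of mu: T^2 -> T removes one layer of nesting.
Starting at depth 4 (i.e., T^4(X)), we need to reach T(X).
Number of mu applications = 4 - 1 = 3

3


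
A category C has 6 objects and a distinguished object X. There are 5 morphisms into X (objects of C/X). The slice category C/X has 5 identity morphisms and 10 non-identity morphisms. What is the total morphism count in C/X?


In the slice category C/X, objects are morphisms to X.
Identity morphisms: 5 (one per object of C/X).
Non-identity morphisms: 10.
Total = 5 + 10 = 15

15


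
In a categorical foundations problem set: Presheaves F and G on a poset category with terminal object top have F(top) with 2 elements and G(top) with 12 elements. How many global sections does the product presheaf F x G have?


Global sections of a presheaf on a poset with terminal top satisfy
Gamma(H) ~ H(top). Presheaves admit pointwise products, so
(F x G)(top) = F(top) x G(top) (Cartesian product).
|Gamma(F x G)| = |F(top)| * |G(top)| = 2 * 12 = 24.

24


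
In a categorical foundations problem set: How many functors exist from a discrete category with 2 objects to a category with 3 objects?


A functor from a discrete category C to D is determined by
where each object maps. Each of the 2 objects of C can map
to any of the 3 objects of D independently.
Number of functors = 3^2 = 9

9


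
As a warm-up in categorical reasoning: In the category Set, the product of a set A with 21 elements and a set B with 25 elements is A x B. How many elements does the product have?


In Set, the product A x B is the Cartesian product.
By the universal property, |A x B| = |A| * |B|.
|A x B| = 21 * 25 = 525

525


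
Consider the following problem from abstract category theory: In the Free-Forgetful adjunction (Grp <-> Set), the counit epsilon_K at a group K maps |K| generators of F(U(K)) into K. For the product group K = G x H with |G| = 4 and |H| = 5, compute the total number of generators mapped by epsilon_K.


The counit epsilon_K: F(U(K)) -> K of the Free-Forgetful adjunction
maps |K| generators of F(U(K)) into K. For K = G x H (the product group),
|G x H| = |G| * |H|.
Total generators mapped = 4 * 5 = 20.

20


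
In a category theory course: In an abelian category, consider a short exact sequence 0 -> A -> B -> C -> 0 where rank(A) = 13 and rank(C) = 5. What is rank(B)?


For a short exact sequence 0 -> A -> B -> C -> 0,
rank is additive: rank(B) = rank(A) + rank(C).
rank(B) = 13 + 5 = 18

18


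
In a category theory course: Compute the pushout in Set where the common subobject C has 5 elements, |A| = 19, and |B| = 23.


The pushout A +_C B identifies the images of C in A and B.
|A +_C B| = |A| + |B| - |C| (for injections).
= 19 + 23 - 5 = 37

37


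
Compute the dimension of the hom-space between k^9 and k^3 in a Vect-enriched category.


In Vect-enriched categories, Hom(k^n, k^m) is the space of m x n matrices.
dim(Hom(k^9, k^3)) = 3 * 9 = 27

27


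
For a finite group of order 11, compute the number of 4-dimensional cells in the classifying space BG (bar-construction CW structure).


In the bar-construction CW model of BG, the n-cells are indexed by
n-tuples [g_1|...|g_n] of non-identity elements of G (degenerate
simplices with some g_i = e do not contribute cells), so there are
(|G| - 1)^n n-cells.
For dim = 4 with |G| = 11:
cells = (11 - 1)^4 = 10^4 = 10000

10000


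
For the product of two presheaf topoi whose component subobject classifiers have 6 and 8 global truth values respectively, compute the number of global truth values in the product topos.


In a product of presheaf topoi E_1 x E_2, the subobject classifier
is Omega = Omega_1 x Omega_2 (componentwise), so
|Omega(top)| = |Omega_1(top_1)| * |Omega_2(top_2)|.
= 6 * 8 = 48.

48


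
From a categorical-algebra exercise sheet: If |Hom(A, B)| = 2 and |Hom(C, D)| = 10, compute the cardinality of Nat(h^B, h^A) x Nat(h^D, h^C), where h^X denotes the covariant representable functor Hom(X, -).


By the Yoneda lemma, Nat(h^B, h^A) is isomorphic to Hom(A, B),
so |Nat(h^B, h^A)| = |Hom(A, B)| and |Nat(h^D, h^C)| = |Hom(C, D)|.
|Hom(A, B)| = 2, |Hom(C, D)| = 10.
|Nat(h^B, h^A) x Nat(h^D, h^C)| = 2 * 10 = 20

20


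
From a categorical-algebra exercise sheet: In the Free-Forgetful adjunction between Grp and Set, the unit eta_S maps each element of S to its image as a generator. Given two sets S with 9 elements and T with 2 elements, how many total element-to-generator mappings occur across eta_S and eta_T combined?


The unit eta_X: X -> U(F(X)) of the Free-Forgetful adjunction
maps each element of X to a generator of F(X). For X = S + T (disjoint
union in Set), |S + T| = |S| + |T|.
Total mappings = 9 + 2 = 11.

11


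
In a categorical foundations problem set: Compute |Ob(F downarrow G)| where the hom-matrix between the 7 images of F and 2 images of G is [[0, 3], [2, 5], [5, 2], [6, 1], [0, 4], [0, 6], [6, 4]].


Objects of (F downarrow G) are triples (a, b, h: F(a)->G(b)).
The count equals the sum of all entries in the hom-matrix.
sum(row 0) = 3
sum(row 1) = 7
sum(row 2) = 7
sum(row 3) = 7
sum(row 4) = 4
sum(row 5) = 6
sum(row 6) = 10
Grand total = 44

44


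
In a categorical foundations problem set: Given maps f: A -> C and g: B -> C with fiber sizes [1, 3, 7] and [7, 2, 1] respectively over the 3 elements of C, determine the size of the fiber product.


The pullback A x_C B consists of pairs (a, b) with f(a) = g(b).
For each element c in C, the fiber product has |f^-1(c)| * |g^-1(c)| elements.
Summing over C: 1 * 7 + 3 * 2 + 7 * 1
= 7 + 6 + 7 = 20

20


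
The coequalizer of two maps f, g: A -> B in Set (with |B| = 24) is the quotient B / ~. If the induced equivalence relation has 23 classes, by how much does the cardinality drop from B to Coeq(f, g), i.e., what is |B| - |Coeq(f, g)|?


The coequalizer Coeq(f, g) = B / ~ has one element per equivalence class.
|B| = 24, |Coeq(f, g)| = 23.
|B| - |Coeq(f, g)| = 24 - 23 = 1.

1


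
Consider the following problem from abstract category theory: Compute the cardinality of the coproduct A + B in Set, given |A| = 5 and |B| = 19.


In Set, the coproduct A + B is the disjoint union.
|A + B| = |A| + |B| = 5 + 19 = 24

24


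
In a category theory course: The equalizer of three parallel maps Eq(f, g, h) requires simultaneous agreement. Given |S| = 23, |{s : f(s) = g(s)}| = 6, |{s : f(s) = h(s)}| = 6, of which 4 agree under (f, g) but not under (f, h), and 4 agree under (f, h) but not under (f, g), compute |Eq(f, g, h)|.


Eq(f, g, h) is the triple-agreement set: points in S where all three
maps take the same value. Using inclusion-exclusion on the pairwise data:
Pair (f, g) agrees on 6 points; pair (f, h) on 6 points.
Points agreeing under (f, g) but not (f, h) = 4; under (f, h) but not (f, g) = 4.
Triple-agreement = agreement-in-(f, g) minus points that agree under (f, g) but not (f, h):
|Eq(f, g, h)| = 6 - 4 = 2
(cross-check via (f, h): 6 - 4 = 2.)

2


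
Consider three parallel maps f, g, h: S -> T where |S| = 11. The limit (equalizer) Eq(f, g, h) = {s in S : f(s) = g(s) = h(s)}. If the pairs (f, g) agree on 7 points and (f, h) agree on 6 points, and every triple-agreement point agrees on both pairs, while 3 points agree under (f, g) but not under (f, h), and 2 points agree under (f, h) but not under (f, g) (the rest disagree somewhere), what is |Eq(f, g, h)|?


Eq(f, g, h) is the triple-agreement set: points in S where all three
maps take the same value. Using inclusion-exclusion on the pairwise data:
Pair (f, g) agrees on 7 points; pair (f, h) on 6 points.
Points agreeing under (f, g) but not (f, h) = 3; under (f, h) but not (f, g) = 2.
Triple-agreement = agreement-in-(f, g) minus points that agree under (f, g) but not (f, h):
|Eq(f, g, h)| = 7 - 3 = 4
(cross-check via (f, h): 6 - 2 = 4.)

4


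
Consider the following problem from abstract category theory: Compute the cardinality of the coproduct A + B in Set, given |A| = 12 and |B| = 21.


In Set, the coproduct A + B is the disjoint union.
|A + B| = |A| + |B| = 12 + 21 = 33

33


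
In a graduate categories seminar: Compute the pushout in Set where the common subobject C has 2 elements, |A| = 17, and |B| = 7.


The pushout A +_C B identifies the images of C in A and B.
|A +_C B| = |A| + |B| - |C| (for injections).
= 17 + 7 - 2 = 22

22


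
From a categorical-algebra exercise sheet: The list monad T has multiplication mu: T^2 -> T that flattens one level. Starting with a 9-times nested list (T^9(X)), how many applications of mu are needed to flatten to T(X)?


Each application of mu: T^2 -> T removes one layer of nesting.
Starting at depth 9 (i.e., T^9(X)), we need to reach T(X).
Number of mu applications = 9 - 1 = 8

8


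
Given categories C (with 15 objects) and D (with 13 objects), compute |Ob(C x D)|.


The product category C x D has objects that are pairs (c, d).
Number of pairs = |Ob(C)| * |Ob(D)| = 15 * 13 = 195

195


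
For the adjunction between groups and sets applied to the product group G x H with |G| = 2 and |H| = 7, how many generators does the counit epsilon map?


The counit epsilon_K: F(U(K)) -> K of the Free-Forgetful adjunction
maps |K| generators of F(U(K)) into K. For K = G x H (the product group),
|G x H| = |G| * |H|.
Total generators mapped = 2 * 7 = 14.

14


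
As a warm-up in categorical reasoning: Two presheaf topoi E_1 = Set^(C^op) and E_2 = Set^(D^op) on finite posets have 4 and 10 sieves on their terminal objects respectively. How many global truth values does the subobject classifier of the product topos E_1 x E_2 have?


In a product of presheaf topoi E_1 x E_2, the subobject classifier
is Omega = Omega_1 x Omega_2 (componentwise), so
|Omega(top)| = |Omega_1(top_1)| * |Omega_2(top_2)|.
= 4 * 10 = 40.

40


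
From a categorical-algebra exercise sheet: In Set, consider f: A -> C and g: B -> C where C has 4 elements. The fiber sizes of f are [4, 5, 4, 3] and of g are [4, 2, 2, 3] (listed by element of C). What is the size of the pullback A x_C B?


The pullback A x_C B consists of pairs (a, b) with f(a) = g(b).
For each element c in C, the fiber product has |f^-1(c)| * |g^-1(c)| elements.
Summing over C: 4 * 4 + 5 * 2 + 4 * 2 + 3 * 3
= 16 + 10 + 8 + 9 = 43

43


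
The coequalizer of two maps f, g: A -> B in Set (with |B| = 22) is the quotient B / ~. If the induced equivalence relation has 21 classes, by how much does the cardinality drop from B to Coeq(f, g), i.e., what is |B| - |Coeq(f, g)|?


The coequalizer Coeq(f, g) = B / ~ has one element per equivalence class.
|B| = 22, |Coeq(f, g)| = 21.
|B| - |Coeq(f, g)| = 22 - 21 = 1.

1


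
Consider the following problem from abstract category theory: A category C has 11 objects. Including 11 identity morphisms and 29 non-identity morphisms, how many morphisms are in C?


Each object has an identity morphism, giving 11 identities.
Adding the 29 non-identity morphisms:
Total = 11 + 29 = 40

40


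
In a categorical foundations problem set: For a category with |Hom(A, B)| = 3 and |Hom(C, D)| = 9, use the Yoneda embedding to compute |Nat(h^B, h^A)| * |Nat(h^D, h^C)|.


By the Yoneda lemma, Nat(h^B, h^A) is isomorphic to Hom(A, B),
so |Nat(h^B, h^A)| = |Hom(A, B)| and |Nat(h^D, h^C)| = |Hom(C, D)|.
|Hom(A, B)| = 3, |Hom(C, D)| = 9.
|Nat(h^B, h^A) x Nat(h^D, h^C)| = 3 * 9 = 27

27


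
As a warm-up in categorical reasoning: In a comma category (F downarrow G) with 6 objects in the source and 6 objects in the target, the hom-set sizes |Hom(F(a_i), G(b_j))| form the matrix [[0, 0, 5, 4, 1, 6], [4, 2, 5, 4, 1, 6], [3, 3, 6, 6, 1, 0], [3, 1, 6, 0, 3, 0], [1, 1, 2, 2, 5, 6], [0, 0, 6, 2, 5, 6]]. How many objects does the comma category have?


Objects of (F downarrow G) are triples (a, b, h: F(a)->G(b)).
The count equals the sum of all entries in the hom-matrix.
sum(row 0) = 16
sum(row 1) = 22
sum(row 2) = 19
sum(row 3) = 13
sum(row 4) = 17
sum(row 5) = 19
Grand total = 106

106


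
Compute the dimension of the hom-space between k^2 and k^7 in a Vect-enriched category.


In Vect-enriched categories, Hom(k^n, k^m) is the space of m x n matrices.
dim(Hom(k^2, k^7)) = 7 * 2 = 14

14


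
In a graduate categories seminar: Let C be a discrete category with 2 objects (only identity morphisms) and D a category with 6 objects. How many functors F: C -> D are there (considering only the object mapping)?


A functor from a discrete category C to D is determined by
where each object maps. Each of the 2 objects of C can map
to any of the 6 objects of D independently.
Number of functors = 6^2 = 36

36


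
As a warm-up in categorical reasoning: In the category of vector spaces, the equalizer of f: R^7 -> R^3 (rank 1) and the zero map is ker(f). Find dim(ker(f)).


The equalizer of f and the zero map is ker(f).
By the rank-nullity theorem: dim(ker(f)) = dim(domain) - rank(f).
dim(ker(f)) = 7 - 1 = 6

6


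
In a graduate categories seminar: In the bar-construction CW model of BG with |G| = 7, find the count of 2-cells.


In the bar-construction CW model of BG, the n-cells are indexed by
n-tuples [g_1|...|g_n] of non-identity elements of G (degenerate
simplices with some g_i = e do not contribute cells), so there are
(|G| - 1)^n n-cells.
For dim = 2 with |G| = 7:
cells = (7 - 1)^2 = 6^2 = 36

36


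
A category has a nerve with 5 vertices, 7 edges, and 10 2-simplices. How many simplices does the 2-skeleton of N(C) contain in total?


The 2-skeleton of the nerve N(C) consists of simplices in dimensions 0, 1, 2:
  |N(C)_0| = 5 (objects)
  |N(C)_1| = 7 (morphisms)
  |N(C)_2| = 10 (composable pairs)
Total = 5 + 7 + 10 = 22

22


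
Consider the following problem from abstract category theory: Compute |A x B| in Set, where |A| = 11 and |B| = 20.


In Set, the product A x B is the Cartesian product.
By the universal property, |A x B| = |A| * |B|.
|A x B| = 11 * 20 = 220

220


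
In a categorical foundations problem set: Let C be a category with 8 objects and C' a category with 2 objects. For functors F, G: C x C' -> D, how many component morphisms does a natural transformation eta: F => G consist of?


A natural transformation eta: F => G assigns one component morphism per
object of the domain category.
The domain is the product category C x C', so
|Ob(C x C')| = |Ob(C)| * |Ob(C')| = 8 * 2 = 16.
Therefore eta has 16 component morphisms.

16


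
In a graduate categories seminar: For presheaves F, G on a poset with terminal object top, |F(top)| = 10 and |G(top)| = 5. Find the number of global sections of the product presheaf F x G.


Global sections of a presheaf on a poset with terminal top satisfy
Gamma(H) ~ H(top). Presheaves admit pointwise products, so
(F x G)(top) = F(top) x G(top) (Cartesian product).
|Gamma(F x G)| = |F(top)| * |G(top)| = 10 * 5 = 50.

50


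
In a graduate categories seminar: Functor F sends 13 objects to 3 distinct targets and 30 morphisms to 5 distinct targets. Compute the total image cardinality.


The image of F consists of distinct objects and distinct morphisms.
|Im(F)| on objects = 3
|Im(F)| on morphisms = 5
Total image cardinality = 3 + 5 = 8

8


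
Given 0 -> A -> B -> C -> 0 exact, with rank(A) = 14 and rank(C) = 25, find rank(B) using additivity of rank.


For a short exact sequence 0 -> A -> B -> C -> 0,
rank is additive: rank(B) = rank(A) + rank(C).
rank(B) = 14 + 25 = 39

39


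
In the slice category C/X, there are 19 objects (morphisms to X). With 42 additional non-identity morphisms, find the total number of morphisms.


In the slice category C/X, objects are morphisms to X.
Identity morphisms: 19 (one per object of C/X).
Non-identity morphisms: 42.
Total = 19 + 42 = 61

61


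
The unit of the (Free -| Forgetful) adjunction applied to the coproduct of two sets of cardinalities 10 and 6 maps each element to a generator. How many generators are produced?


The unit eta_X: X -> U(F(X)) of the Free-Forgetful adjunction
maps each element of X to a generator of F(X). For X = S + T (disjoint
union in Set), |S + T| = |S| + |T|.
Total mappings = 10 + 6 = 16.

16


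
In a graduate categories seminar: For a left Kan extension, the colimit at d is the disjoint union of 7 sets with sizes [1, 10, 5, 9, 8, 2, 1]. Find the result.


Pointwise, the left Kan extension (Lan_F H)(d) is the colimit, indexed
by the comma category (F downarrow d), of H composed with the
projection (F downarrow d) -> C. Here that colimit is given
as a coproduct (disjoint union) of sets, so its cardinality is the
sum of the sizes of the summands.
Coproduct of sets with sizes: 1 + 10 + 5 + 9 + 8 + 2 + 1
= 36

36


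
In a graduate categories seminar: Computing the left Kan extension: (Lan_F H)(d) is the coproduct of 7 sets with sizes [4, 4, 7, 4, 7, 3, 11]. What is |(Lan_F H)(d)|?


Pointwise, the left Kan extension (Lan_F H)(d) is the colimit, indexed
by the comma category (F downarrow d), of H composed with the
projection (F downarrow d) -> C. Here that colimit is given
as a coproduct (disjoint union) of sets, so its cardinality is the
sum of the sizes of the summands.
Coproduct of sets with sizes: 4 + 4 + 7 + 4 + 7 + 3 + 11
= 40

40


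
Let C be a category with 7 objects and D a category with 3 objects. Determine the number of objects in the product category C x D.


The product category C x D has objects that are pairs (c, d).
Number of pairs = |Ob(C)| * |Ob(D)| = 7 * 3 = 21

21


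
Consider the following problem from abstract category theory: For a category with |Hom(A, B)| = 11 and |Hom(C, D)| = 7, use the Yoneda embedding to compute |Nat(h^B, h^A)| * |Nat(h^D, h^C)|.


By the Yoneda lemma, Nat(h^B, h^A) is isomorphic to Hom(A, B),
so |Nat(h^B, h^A)| = |Hom(A, B)| and |Nat(h^D, h^C)| = |Hom(C, D)|.
|Hom(A, B)| = 11, |Hom(C, D)| = 7.
|Nat(h^B, h^A) x Nat(h^D, h^C)| = 11 * 7 = 77

77


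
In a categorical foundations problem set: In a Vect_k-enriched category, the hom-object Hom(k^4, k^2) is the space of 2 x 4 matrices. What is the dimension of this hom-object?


In Vect-enriched categories, Hom(k^n, k^m) is the space of m x n matrices.
dim(Hom(k^4, k^2)) = 2 * 4 = 8

8


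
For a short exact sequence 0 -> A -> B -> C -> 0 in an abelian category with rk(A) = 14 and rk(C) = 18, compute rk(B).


For a short exact sequence 0 -> A -> B -> C -> 0,
rank is additive: rank(B) = rank(A) + rank(C).
rank(B) = 14 + 18 = 32

32


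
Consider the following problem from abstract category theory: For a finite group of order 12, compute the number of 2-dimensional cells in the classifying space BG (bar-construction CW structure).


In the bar-construction CW model of BG, the n-cells are indexed by
n-tuples [g_1|...|g_n] of non-identity elements of G (degenerate
simplices with some g_i = e do not contribute cells), so there are
(|G| - 1)^n n-cells.
For dim = 2 with |G| = 12:
cells = (12 - 1)^2 = 11^2 = 121

121


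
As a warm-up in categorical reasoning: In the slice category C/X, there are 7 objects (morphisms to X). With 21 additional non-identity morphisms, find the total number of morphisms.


In the slice category C/X, objects are morphisms to X.
Identity morphisms: 7 (one per object of C/X).
Non-identity morphisms: 21.
Total = 7 + 21 = 28

28


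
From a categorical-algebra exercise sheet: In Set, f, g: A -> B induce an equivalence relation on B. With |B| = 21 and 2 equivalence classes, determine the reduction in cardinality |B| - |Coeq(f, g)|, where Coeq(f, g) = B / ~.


The coequalizer Coeq(f, g) = B / ~ has one element per equivalence class.
|B| = 21, |Coeq(f, g)| = 2.
|B| - |Coeq(f, g)| = 21 - 2 = 19.

19


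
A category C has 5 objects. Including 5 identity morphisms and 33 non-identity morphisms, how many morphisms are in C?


Each object has an identity morphism, giving 5 identities.
Adding the 33 non-identity morphisms:
Total = 5 + 33 = 38

38


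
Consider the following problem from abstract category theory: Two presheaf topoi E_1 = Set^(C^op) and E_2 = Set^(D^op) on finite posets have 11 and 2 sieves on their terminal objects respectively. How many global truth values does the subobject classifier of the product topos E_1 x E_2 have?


In a product of presheaf topoi E_1 x E_2, the subobject classifier
is Omega = Omega_1 x Omega_2 (componentwise), so
|Omega(top)| = |Omega_1(top_1)| * |Omega_2(top_2)|.
= 11 * 2 = 22.

22


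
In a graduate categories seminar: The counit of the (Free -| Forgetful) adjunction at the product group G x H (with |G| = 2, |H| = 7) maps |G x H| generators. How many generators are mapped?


The counit epsilon_K: F(U(K)) -> K of the Free-Forgetful adjunction
maps |K| generators of F(U(K)) into K. For K = G x H (the product group),
|G x H| = |G| * |H|.
Total generators mapped = 2 * 7 = 14.

14


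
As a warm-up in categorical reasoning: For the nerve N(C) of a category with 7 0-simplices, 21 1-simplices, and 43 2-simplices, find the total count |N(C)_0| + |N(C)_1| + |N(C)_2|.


The 2-skeleton of the nerve N(C) consists of simplices in dimensions 0, 1, 2:
  |N(C)_0| = 7 (objects)
  |N(C)_1| = 21 (morphisms)
  |N(C)_2| = 43 (composable pairs)
Total = 7 + 21 + 43 = 71

71


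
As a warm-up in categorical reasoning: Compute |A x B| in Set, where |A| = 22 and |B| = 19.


In Set, the product A x B is the Cartesian product.
By the universal property, |A x B| = |A| * |B|.
|A x B| = 22 * 19 = 418

418


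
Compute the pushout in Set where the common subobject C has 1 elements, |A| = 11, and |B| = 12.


The pushout A +_C B identifies the images of C in A and B.
|A +_C B| = |A| + |B| - |C| (for injections).
= 11 + 12 - 1 = 22

22


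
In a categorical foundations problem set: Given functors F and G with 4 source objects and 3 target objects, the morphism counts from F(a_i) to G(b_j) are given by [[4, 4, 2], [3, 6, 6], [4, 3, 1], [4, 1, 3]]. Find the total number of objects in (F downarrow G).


Objects of (F downarrow G) are triples (a, b, h: F(a)->G(b)).
The count equals the sum of all entries in the hom-matrix.
sum(row 0) = 10
sum(row 1) = 15
sum(row 2) = 8
sum(row 3) = 8
Grand total = 41

41


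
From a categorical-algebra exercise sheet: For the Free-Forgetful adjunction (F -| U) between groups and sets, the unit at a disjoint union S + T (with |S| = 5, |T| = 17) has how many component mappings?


The unit eta_X: X -> U(F(X)) of the Free-Forgetful adjunction
maps each element of X to a generator of F(X). For X = S + T (disjoint
union in Set), |S + T| = |S| + |T|.
Total mappings = 5 + 17 = 22.

22


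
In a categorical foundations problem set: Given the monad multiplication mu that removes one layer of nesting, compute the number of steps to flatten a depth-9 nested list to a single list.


Each application of mu: T^2 -> T removes one layer of nesting.
Starting at depth 9 (i.e., T^9(X)), we need to reach T(X).
Number of mu applications = 9 - 1 = 8

8


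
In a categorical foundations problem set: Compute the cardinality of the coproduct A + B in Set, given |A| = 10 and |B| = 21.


In Set, the coproduct A + B is the disjoint union.
|A + B| = |A| + |B| = 10 + 21 = 31

31


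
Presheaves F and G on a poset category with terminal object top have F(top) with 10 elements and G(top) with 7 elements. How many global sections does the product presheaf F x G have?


Global sections of a presheaf on a poset with terminal top satisfy
Gamma(H) ~ H(top). Presheaves admit pointwise products, so
(F x G)(top) = F(top) x G(top) (Cartesian product).
|Gamma(F x G)| = |F(top)| * |G(top)| = 10 * 7 = 70.

70


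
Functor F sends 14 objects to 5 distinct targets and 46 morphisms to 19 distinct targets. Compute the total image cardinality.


The image of F consists of distinct objects and distinct morphisms.
|Im(F)| on objects = 5
|Im(F)| on morphisms = 19
Total image cardinality = 5 + 19 = 24

24


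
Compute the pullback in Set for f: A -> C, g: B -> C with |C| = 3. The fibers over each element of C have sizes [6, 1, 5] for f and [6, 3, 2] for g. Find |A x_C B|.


The pullback A x_C B consists of pairs (a, b) with f(a) = g(b).
For each element c in C, the fiber product has |f^-1(c)| * |g^-1(c)| elements.
Summing over C: 6 * 6 + 1 * 3 + 5 * 2
= 36 + 3 + 10 = 49

49


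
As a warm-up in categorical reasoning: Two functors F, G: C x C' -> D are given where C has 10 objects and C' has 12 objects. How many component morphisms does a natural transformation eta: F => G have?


A natural transformation eta: F => G assigns one component morphism per
object of the domain category.
The domain is the product category C x C', so
|Ob(C x C')| = |Ob(C)| * |Ob(C')| = 10 * 12 = 120.
Therefore eta has 120 component morphisms.

120


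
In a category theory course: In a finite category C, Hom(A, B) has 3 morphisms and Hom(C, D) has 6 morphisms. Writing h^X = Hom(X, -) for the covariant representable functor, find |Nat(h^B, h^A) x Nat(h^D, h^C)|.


By the Yoneda lemma, Nat(h^B, h^A) is isomorphic to Hom(A, B),
so |Nat(h^B, h^A)| = |Hom(A, B)| and |Nat(h^D, h^C)| = |Hom(C, D)|.
|Hom(A, B)| = 3, |Hom(C, D)| = 6.
|Nat(h^B, h^A) x Nat(h^D, h^C)| = 3 * 6 = 18

18


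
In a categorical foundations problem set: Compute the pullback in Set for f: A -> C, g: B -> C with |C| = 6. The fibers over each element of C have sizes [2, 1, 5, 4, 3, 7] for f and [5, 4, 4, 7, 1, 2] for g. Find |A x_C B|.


The pullback A x_C B consists of pairs (a, b) with f(a) = g(b).
For each element c in C, the fiber product has |f^-1(c)| * |g^-1(c)| elements.
Summing over C: 2 * 5 + 1 * 4 + 5 * 4 + 4 * 7 + 3 * 1 + 7 * 2
= 10 + 4 + 20 + 28 + 3 + 14 = 79

79


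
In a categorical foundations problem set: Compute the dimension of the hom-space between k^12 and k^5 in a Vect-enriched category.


In Vect-enriched categories, Hom(k^n, k^m) is the space of m x n matrices.
dim(Hom(k^12, k^5)) = 5 * 12 = 60

60


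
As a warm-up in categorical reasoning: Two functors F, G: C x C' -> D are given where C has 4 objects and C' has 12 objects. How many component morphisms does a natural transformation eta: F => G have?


A natural transformation eta: F => G assigns one component morphism per
object of the domain category.
The domain is the product category C x C', so
|Ob(C x C')| = |Ob(C)| * |Ob(C')| = 4 * 12 = 48.
Therefore eta has 48 component morphisms.

48
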